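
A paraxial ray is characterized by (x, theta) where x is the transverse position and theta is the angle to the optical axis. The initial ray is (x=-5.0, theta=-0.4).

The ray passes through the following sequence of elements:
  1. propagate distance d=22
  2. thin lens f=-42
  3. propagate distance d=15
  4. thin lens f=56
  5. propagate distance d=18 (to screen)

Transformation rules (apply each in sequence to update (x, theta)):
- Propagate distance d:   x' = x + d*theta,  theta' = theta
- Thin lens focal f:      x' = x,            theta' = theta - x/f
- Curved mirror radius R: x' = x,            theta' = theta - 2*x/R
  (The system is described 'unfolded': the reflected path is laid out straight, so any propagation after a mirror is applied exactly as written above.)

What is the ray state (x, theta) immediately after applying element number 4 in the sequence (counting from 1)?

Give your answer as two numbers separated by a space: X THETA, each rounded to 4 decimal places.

Initial: x=-5.0000 theta=-0.4000
After 1 (propagate distance d=22): x=-13.8000 theta=-0.4000
After 2 (thin lens f=-42): x=-13.8000 theta=-51/70 (≈-0.7286)
After 3 (propagate distance d=15): x=-1731/70 (≈-24.7286) theta=-51/70 (≈-0.7286)
After 4 (thin lens f=56): x=-1731/70 (≈-24.7286) theta=-225/784 (≈-0.2870)
Rounded to 4 decimal places: x = -24.7286, theta = -0.2870

Answer: -24.7286 -0.2870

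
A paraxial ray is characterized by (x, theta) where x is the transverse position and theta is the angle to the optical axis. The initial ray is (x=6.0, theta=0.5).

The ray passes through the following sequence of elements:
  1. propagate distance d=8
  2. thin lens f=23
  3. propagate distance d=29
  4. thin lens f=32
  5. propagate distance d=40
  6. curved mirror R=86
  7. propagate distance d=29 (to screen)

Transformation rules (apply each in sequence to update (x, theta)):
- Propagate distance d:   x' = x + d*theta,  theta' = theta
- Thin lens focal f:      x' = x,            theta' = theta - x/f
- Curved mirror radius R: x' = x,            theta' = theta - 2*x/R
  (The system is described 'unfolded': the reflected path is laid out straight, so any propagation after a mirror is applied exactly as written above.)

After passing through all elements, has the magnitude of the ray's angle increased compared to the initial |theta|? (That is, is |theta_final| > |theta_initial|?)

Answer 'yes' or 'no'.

Answer: no

Derivation:
Initial: x=6.0000 theta=0.5000
After 1 (propagate distance d=8): x=10.0000 theta=0.5000
After 2 (thin lens f=23): x=10.0000 theta=3/46 (≈0.0652)
After 3 (propagate distance d=29): x=547/46 (≈11.8913) theta=3/46 (≈0.0652)
After 4 (thin lens f=32): x=547/46 (≈11.8913) theta=-451/1472 (≈-0.3064)
After 5 (propagate distance d=40): x=-67/184 (≈-0.3641) theta=-451/1472 (≈-0.3064)
After 6 (curved mirror R=86): x=-67/184 (≈-0.3641) theta=-18857/63296 (≈-0.2979)
After 7 (propagate distance d=29 (to screen)): x=-569901/63296 (≈-9.0037) theta=-18857/63296 (≈-0.2979)
|theta_initial|=0.5000 |theta_final|=18857/63296 (≈0.2979) -> not increased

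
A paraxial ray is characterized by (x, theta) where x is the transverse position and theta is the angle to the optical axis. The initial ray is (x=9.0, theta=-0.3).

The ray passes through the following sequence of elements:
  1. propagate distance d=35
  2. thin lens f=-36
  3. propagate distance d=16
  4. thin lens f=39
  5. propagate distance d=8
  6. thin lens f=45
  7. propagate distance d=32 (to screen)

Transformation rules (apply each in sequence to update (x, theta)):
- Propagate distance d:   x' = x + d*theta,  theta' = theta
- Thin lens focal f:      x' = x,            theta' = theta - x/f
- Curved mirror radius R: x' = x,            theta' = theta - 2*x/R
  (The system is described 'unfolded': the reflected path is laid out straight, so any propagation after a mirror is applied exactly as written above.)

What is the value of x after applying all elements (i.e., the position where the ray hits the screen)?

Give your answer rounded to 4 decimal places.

Initial: x=9.0000 theta=-0.3000
After 1 (propagate distance d=35): x=-1.5000 theta=-0.3000
After 2 (thin lens f=-36): x=-1.5000 theta=-41/120 (≈-0.3417)
After 3 (propagate distance d=16): x=-209/30 (≈-6.9667) theta=-41/120 (≈-0.3417)
After 4 (thin lens f=39): x=-209/30 (≈-6.9667) theta=-763/4680 (≈-0.1630)
After 5 (propagate distance d=8): x=-9677/1170 (≈-8.2709) theta=-763/4680 (≈-0.1630)
After 6 (thin lens f=45): x=-9677/1170 (≈-8.2709) theta=4373/210600 (≈0.0208)
After 7 (propagate distance d=32 (to screen)): x=-400481/52650 (≈-7.6065) theta=4373/210600 (≈0.0208)
Rounded to 4 decimal places: x = -7.6065

Answer: -7.6065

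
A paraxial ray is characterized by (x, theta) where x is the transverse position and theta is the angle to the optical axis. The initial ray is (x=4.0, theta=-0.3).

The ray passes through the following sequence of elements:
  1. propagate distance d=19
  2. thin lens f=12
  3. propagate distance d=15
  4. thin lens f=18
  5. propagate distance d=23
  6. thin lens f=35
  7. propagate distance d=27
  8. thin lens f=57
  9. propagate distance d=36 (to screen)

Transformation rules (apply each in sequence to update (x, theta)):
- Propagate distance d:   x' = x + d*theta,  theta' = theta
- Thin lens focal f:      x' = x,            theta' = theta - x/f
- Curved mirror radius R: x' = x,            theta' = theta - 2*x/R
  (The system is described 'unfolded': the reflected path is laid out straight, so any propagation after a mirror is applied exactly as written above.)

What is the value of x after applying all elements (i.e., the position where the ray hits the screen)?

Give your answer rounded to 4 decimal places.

Answer: 5.4971

Derivation:
Initial: x=4.0000 theta=-0.3000
After 1 (propagate distance d=19): x=-1.7000 theta=-0.3000
After 2 (thin lens f=12): x=-1.7000 theta=-19/120 (≈-0.1583)
After 3 (propagate distance d=15): x=-4.0750 theta=-19/120 (≈-0.1583)
After 4 (thin lens f=18): x=-4.0750 theta=49/720 (≈0.0681)
After 5 (propagate distance d=23): x=-1807/720 (≈-2.5097) theta=49/720 (≈0.0681)
After 6 (thin lens f=35): x=-1807/720 (≈-2.5097) theta=587/4200 (≈0.1398)
After 7 (propagate distance d=27): x=31849/25200 (≈1.2638) theta=587/4200 (≈0.1398)
After 8 (thin lens f=57): x=31849/25200 (≈1.2638) theta=33781/287280 (≈0.1176)
After 9 (propagate distance d=36 (to screen)): x=2631991/478800 (≈5.4971) theta=33781/287280 (≈0.1176)
Rounded to 4 decimal places: x = 5.4971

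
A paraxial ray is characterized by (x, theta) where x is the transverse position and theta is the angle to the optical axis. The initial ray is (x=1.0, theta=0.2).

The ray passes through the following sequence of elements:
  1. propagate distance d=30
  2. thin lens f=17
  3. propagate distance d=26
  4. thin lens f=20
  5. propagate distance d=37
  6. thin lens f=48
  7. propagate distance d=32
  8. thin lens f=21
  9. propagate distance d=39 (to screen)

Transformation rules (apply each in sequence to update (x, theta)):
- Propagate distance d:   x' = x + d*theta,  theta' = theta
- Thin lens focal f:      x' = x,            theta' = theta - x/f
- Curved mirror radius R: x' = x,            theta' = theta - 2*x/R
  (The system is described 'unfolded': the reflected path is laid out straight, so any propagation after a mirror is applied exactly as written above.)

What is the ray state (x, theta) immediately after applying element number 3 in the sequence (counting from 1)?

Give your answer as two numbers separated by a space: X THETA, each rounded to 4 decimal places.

Answer: 1.4941 -0.2118

Derivation:
Initial: x=1.0000 theta=0.2000
After 1 (propagate distance d=30): x=7.0000 theta=0.2000
After 2 (thin lens f=17): x=7.0000 theta=-18/85 (≈-0.2118)
After 3 (propagate distance d=26): x=127/85 (≈1.4941) theta=-18/85 (≈-0.2118)
Rounded to 4 decimal places: x = 1.4941, theta = -0.2118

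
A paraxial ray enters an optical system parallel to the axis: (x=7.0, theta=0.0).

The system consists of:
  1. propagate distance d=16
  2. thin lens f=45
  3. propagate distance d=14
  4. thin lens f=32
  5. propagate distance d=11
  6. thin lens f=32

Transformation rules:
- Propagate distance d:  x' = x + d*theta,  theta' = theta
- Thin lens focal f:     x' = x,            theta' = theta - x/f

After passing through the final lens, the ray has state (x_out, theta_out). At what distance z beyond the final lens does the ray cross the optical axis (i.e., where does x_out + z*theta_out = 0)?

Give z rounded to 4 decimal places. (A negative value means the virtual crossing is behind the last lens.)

Answer: 4.1330

Derivation:
Initial: x=7.0000 theta=0.0000
After 1 (propagate distance d=16): x=7.0000 theta=0.0000
After 2 (thin lens f=45): x=7.0000 theta=-7/45 (≈-0.1556)
After 3 (propagate distance d=14): x=217/45 (≈4.8222) theta=-7/45 (≈-0.1556)
After 4 (thin lens f=32): x=217/45 (≈4.8222) theta=-49/160 (≈-0.3063)
After 5 (propagate distance d=11): x=2093/1440 (≈1.4535) theta=-49/160 (≈-0.3063)
After 6 (thin lens f=32): x=2093/1440 (≈1.4535) theta=-3241/9216 (≈-0.3517)
z_focus = -x_out/theta_out = -(2093/1440)/(-3241/9216) = 9568/2315 ≈ 4.1330
Rounded to 4 decimal places: z = 4.1330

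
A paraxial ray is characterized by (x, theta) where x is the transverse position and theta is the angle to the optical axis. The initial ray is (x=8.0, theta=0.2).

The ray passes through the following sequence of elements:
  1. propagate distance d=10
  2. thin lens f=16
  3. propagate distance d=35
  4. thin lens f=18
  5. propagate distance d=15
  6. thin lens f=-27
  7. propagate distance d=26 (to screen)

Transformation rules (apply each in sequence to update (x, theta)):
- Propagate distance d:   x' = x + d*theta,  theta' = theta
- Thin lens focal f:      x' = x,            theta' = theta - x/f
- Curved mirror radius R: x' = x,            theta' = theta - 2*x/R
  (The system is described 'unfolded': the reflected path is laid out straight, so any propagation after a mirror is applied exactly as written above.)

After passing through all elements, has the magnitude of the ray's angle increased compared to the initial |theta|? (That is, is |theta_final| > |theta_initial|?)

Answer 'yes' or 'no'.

Answer: yes

Derivation:
Initial: x=8.0000 theta=0.2000
After 1 (propagate distance d=10): x=10.0000 theta=0.2000
After 2 (thin lens f=16): x=10.0000 theta=-0.4250
After 3 (propagate distance d=35): x=-4.8750 theta=-0.4250
After 4 (thin lens f=18): x=-4.8750 theta=-37/240 (≈-0.1542)
After 5 (propagate distance d=15): x=-7.1875 theta=-37/240 (≈-0.1542)
After 6 (thin lens f=-27): x=-7.1875 theta=-227/540 (≈-0.4204)
After 7 (propagate distance d=26 (to screen)): x=-39133/2160 (≈-18.1171) theta=-227/540 (≈-0.4204)
|theta_initial|=0.2000 |theta_final|=227/540 (≈0.4204) -> increased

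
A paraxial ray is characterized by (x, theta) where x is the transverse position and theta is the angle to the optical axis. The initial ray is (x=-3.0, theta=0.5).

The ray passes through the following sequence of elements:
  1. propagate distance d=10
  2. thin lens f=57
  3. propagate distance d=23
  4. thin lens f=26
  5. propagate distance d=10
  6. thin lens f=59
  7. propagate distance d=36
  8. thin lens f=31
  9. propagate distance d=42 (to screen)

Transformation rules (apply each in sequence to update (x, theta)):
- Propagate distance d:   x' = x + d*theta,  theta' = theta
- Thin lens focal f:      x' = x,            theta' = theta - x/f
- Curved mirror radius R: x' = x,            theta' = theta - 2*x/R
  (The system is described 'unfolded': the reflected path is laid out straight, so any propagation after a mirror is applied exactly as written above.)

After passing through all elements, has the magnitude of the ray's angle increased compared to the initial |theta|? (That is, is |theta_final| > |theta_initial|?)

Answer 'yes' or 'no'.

Answer: no

Derivation:
Initial: x=-3.0000 theta=0.5000
After 1 (propagate distance d=10): x=2.0000 theta=0.5000
After 2 (thin lens f=57): x=2.0000 theta=53/114 (≈0.4649)
After 3 (propagate distance d=23): x=1447/114 (≈12.6930) theta=53/114 (≈0.4649)
After 4 (thin lens f=26): x=1447/114 (≈12.6930) theta=-23/988 (≈-0.0233)
After 5 (propagate distance d=10): x=9233/741 (≈12.4602) theta=-23/988 (≈-0.0233)
After 6 (thin lens f=59): x=9233/741 (≈12.4602) theta=-41003/174876 (≈-0.2345)
After 7 (propagate distance d=36): x=175720/43719 (≈4.0193) theta=-41003/174876 (≈-0.2345)
After 8 (thin lens f=31): x=175720/43719 (≈4.0193) theta=-657991/1807052 (≈-0.3641)
After 9 (propagate distance d=42 (to screen)): x=-30558793/2710578 (≈-11.2739) theta=-657991/1807052 (≈-0.3641)
|theta_initial|=0.5000 |theta_final|=657991/1807052 (≈0.3641) -> not increased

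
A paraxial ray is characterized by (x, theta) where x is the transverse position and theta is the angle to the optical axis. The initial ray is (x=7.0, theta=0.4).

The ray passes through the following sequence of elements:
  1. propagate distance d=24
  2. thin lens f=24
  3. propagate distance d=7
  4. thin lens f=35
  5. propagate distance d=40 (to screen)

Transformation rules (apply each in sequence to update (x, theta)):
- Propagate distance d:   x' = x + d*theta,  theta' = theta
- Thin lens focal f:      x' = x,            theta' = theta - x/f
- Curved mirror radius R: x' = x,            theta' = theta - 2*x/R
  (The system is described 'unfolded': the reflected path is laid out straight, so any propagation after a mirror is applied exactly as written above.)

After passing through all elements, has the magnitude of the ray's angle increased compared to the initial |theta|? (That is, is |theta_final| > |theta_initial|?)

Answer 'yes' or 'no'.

Answer: yes

Derivation:
Initial: x=7.0000 theta=0.4000
After 1 (propagate distance d=24): x=16.6000 theta=0.4000
After 2 (thin lens f=24): x=16.6000 theta=-7/24 (≈-0.2917)
After 3 (propagate distance d=7): x=1747/120 (≈14.5583) theta=-7/24 (≈-0.2917)
After 4 (thin lens f=35): x=1747/120 (≈14.5583) theta=-743/1050 (≈-0.7076)
After 5 (propagate distance d=40 (to screen)): x=-3849/280 (≈-13.7464) theta=-743/1050 (≈-0.7076)
|theta_initial|=0.4000 |theta_final|=743/1050 (≈0.7076) -> increased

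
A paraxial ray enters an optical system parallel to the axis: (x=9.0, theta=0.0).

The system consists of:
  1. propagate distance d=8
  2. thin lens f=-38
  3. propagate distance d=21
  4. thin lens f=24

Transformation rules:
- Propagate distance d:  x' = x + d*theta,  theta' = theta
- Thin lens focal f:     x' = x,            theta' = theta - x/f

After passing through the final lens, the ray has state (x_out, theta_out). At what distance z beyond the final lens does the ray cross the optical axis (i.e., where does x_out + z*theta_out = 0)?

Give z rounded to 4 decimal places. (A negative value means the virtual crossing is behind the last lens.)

Initial: x=9.0000 theta=0.0000
After 1 (propagate distance d=8): x=9.0000 theta=0.0000
After 2 (thin lens f=-38): x=9.0000 theta=9/38 (≈0.2368)
After 3 (propagate distance d=21): x=531/38 (≈13.9737) theta=9/38 (≈0.2368)
After 4 (thin lens f=24): x=531/38 (≈13.9737) theta=-105/304 (≈-0.3454)
z_focus = -x_out/theta_out = -(531/38)/(-105/304) = 1416/35 ≈ 40.4571
Rounded to 4 decimal places: z = 40.4571

Answer: 40.4571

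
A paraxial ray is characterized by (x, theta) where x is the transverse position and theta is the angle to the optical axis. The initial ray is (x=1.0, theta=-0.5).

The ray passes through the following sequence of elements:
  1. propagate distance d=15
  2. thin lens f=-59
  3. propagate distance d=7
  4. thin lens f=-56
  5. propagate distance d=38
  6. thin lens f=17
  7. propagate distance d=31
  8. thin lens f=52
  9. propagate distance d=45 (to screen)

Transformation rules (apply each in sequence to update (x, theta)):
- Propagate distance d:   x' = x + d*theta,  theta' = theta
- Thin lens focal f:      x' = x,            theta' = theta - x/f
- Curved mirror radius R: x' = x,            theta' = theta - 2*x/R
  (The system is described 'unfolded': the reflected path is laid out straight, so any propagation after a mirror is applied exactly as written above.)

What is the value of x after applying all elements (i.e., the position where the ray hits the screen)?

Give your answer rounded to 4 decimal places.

Initial: x=1.0000 theta=-0.5000
After 1 (propagate distance d=15): x=-6.5000 theta=-0.5000
After 2 (thin lens f=-59): x=-6.5000 theta=-36/59 (≈-0.6102)
After 3 (propagate distance d=7): x=-1271/118 (≈-10.7712) theta=-36/59 (≈-0.6102)
After 4 (thin lens f=-56): x=-1271/118 (≈-10.7712) theta=-5303/6608 (≈-0.8025)
After 5 (propagate distance d=38): x=-136345/3304 (≈-41.2666) theta=-5303/6608 (≈-0.8025)
After 6 (thin lens f=17): x=-136345/3304 (≈-41.2666) theta=26077/16048 (≈1.6249)
After 7 (propagate distance d=31): x=1022979/112336 (≈9.1064) theta=26077/16048 (≈1.6249)
After 8 (thin lens f=52): x=1022979/112336 (≈9.1064) theta=8469049/5841472 (≈1.4498)
After 9 (propagate distance d=45 (to screen)): x=62043159/834496 (≈74.3481) theta=8469049/5841472 (≈1.4498)
Rounded to 4 decimal places: x = 74.3481

Answer: 74.3481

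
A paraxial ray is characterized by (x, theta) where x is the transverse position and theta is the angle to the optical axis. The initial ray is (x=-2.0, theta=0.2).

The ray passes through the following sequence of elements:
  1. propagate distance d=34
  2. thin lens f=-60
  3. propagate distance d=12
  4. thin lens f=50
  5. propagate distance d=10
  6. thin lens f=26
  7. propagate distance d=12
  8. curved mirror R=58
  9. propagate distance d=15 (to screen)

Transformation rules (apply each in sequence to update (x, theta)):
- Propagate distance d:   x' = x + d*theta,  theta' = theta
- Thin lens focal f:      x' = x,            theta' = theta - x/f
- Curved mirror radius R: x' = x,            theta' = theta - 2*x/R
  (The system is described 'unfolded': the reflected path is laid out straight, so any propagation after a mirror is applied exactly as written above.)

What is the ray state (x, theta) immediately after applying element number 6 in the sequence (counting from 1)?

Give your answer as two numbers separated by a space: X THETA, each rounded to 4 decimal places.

Answer: 9.3280 -0.2420

Derivation:
Initial: x=-2.0000 theta=0.2000
After 1 (propagate distance d=34): x=4.8000 theta=0.2000
After 2 (thin lens f=-60): x=4.8000 theta=0.2800
After 3 (propagate distance d=12): x=8.1600 theta=0.2800
After 4 (thin lens f=50): x=8.1600 theta=0.1168
After 5 (propagate distance d=10): x=9.3280 theta=0.1168
After 6 (thin lens f=26): x=9.3280 theta=-1966/8125 (≈-0.2420)
Rounded to 4 decimal places: x = 9.3280, theta = -0.2420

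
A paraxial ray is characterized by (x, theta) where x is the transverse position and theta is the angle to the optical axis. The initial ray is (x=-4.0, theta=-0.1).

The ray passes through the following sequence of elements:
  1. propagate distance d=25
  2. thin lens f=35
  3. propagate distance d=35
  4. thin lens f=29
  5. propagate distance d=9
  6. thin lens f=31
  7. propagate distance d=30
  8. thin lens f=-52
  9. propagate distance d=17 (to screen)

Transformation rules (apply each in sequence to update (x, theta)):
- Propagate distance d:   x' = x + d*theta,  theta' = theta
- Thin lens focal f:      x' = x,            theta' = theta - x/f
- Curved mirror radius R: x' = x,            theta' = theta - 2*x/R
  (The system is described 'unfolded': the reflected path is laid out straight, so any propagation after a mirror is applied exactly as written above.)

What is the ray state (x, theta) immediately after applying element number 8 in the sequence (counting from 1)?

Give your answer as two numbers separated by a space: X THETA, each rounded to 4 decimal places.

Initial: x=-4.0000 theta=-0.1000
After 1 (propagate distance d=25): x=-6.5000 theta=-0.1000
After 2 (thin lens f=35): x=-6.5000 theta=3/35 (≈0.0857)
After 3 (propagate distance d=35): x=-3.5000 theta=3/35 (≈0.0857)
After 4 (thin lens f=29): x=-3.5000 theta=419/2030 (≈0.2064)
After 5 (propagate distance d=9): x=-1667/1015 (≈-1.6424) theta=419/2030 (≈0.2064)
After 6 (thin lens f=31): x=-1667/1015 (≈-1.6424) theta=16323/62930 (≈0.2594)
After 7 (propagate distance d=30): x=193168/31465 (≈6.1391) theta=16323/62930 (≈0.2594)
After 8 (thin lens f=-52): x=193168/31465 (≈6.1391) theta=308783/818090 (≈0.3774)
Rounded to 4 decimal places: x = 6.1391, theta = 0.3774

Answer: 6.1391 0.3774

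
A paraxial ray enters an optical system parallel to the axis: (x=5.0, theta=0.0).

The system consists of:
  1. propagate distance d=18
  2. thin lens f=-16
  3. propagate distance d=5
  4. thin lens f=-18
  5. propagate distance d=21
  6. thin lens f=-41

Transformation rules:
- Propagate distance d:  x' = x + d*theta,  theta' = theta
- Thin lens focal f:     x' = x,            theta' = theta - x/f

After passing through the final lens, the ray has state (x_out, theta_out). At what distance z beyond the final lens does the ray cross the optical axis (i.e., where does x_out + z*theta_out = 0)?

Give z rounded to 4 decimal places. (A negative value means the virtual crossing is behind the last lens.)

Answer: -17.5526

Derivation:
Initial: x=5.0000 theta=0.0000
After 1 (propagate distance d=18): x=5.0000 theta=0.0000
After 2 (thin lens f=-16): x=5.0000 theta=0.3125
After 3 (propagate distance d=5): x=6.5625 theta=0.3125
After 4 (thin lens f=-18): x=6.5625 theta=65/96 (≈0.6771)
After 5 (propagate distance d=21): x=665/32 (≈20.7813) theta=65/96 (≈0.6771)
After 6 (thin lens f=-41): x=665/32 (≈20.7813) theta=1165/984 (≈1.1839)
z_focus = -x_out/theta_out = -(665/32)/(1165/984) = -16359/932 ≈ -17.5526
Rounded to 4 decimal places: z = -17.5526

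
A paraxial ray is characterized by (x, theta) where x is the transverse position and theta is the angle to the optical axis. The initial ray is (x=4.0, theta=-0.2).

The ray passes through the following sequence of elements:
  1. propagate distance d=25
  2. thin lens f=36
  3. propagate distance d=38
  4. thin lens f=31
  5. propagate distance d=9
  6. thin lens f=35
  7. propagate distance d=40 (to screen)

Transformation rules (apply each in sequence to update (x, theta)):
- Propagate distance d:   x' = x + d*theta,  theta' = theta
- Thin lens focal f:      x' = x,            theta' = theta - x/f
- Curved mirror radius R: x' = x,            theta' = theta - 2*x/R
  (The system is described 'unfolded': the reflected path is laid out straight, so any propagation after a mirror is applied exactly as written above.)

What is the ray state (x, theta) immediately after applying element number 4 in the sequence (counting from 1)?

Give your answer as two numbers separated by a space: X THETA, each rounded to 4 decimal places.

Answer: -7.5444 0.0711

Derivation:
Initial: x=4.0000 theta=-0.2000
After 1 (propagate distance d=25): x=-1.0000 theta=-0.2000
After 2 (thin lens f=36): x=-1.0000 theta=-31/180 (≈-0.1722)
After 3 (propagate distance d=38): x=-679/90 (≈-7.5444) theta=-31/180 (≈-0.1722)
After 4 (thin lens f=31): x=-679/90 (≈-7.5444) theta=397/5580 (≈0.0711)
Rounded to 4 decimal places: x = -7.5444, theta = 0.0711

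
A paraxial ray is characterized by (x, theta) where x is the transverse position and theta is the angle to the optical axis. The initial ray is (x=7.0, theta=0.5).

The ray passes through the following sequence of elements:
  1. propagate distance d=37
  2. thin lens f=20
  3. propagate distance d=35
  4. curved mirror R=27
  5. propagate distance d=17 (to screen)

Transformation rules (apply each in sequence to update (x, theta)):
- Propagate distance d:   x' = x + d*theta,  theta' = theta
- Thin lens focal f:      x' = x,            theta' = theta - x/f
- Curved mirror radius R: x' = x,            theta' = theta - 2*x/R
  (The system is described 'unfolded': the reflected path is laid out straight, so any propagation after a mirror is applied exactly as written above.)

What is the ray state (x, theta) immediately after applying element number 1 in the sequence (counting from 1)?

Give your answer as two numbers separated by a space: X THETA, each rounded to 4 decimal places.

Answer: 25.5000 0.5000

Derivation:
Initial: x=7.0000 theta=0.5000
After 1 (propagate distance d=37): x=25.5000 theta=0.5000
Rounded to 4 decimal places: x = 25.5000, theta = 0.5000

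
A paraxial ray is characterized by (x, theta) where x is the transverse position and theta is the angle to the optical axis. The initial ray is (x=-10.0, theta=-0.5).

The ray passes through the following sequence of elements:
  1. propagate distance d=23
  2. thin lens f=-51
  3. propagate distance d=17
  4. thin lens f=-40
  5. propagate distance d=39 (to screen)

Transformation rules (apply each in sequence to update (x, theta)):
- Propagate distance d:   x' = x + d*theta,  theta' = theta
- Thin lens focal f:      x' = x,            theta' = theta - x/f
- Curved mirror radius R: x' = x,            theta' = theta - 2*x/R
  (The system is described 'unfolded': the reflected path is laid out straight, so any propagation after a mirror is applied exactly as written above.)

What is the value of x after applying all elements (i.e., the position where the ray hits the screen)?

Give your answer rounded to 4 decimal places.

Initial: x=-10.0000 theta=-0.5000
After 1 (propagate distance d=23): x=-21.5000 theta=-0.5000
After 2 (thin lens f=-51): x=-21.5000 theta=-47/51 (≈-0.9216)
After 3 (propagate distance d=17): x=-223/6 (≈-37.1667) theta=-47/51 (≈-0.9216)
After 4 (thin lens f=-40): x=-223/6 (≈-37.1667) theta=-2517/1360 (≈-1.8507)
After 5 (propagate distance d=39 (to screen)): x=-446129/4080 (≈-109.3453) theta=-2517/1360 (≈-1.8507)
Rounded to 4 decimal places: x = -109.3453

Answer: -109.3453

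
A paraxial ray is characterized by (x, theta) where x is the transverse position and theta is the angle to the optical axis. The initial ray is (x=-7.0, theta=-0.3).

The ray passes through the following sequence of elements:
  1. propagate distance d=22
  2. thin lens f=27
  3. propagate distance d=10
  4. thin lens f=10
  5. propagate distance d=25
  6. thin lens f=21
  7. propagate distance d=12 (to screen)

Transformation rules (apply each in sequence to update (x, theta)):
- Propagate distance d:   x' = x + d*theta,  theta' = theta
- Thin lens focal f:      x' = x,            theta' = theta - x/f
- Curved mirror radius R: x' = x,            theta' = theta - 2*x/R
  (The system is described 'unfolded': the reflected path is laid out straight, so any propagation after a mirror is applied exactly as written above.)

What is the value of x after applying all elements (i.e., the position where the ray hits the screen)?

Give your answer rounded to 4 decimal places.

Initial: x=-7.0000 theta=-0.3000
After 1 (propagate distance d=22): x=-13.6000 theta=-0.3000
After 2 (thin lens f=27): x=-13.6000 theta=11/54 (≈0.2037)
After 3 (propagate distance d=10): x=-1561/135 (≈-11.5630) theta=11/54 (≈0.2037)
After 4 (thin lens f=10): x=-1561/135 (≈-11.5630) theta=1.3600
After 5 (propagate distance d=25): x=3029/135 (≈22.4370) theta=1.3600
After 6 (thin lens f=21): x=3029/135 (≈22.4370) theta=4133/14175 (≈0.2916)
After 7 (propagate distance d=12 (to screen)): x=40849/1575 (≈25.9359) theta=4133/14175 (≈0.2916)
Rounded to 4 decimal places: x = 25.9359

Answer: 25.9359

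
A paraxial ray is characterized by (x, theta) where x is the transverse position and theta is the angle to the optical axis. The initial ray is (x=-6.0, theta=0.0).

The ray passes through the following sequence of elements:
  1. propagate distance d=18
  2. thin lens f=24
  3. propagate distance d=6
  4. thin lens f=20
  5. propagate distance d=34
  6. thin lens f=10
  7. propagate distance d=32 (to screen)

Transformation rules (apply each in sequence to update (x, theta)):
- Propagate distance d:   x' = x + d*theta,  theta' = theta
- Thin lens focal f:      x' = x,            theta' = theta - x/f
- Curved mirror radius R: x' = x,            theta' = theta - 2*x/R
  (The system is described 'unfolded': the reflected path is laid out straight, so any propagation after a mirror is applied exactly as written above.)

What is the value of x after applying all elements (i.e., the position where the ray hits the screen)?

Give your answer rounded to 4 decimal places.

Answer: -10.4300

Derivation:
Initial: x=-6.0000 theta=0.0000
After 1 (propagate distance d=18): x=-6.0000 theta=0.0000
After 2 (thin lens f=24): x=-6.0000 theta=0.2500
After 3 (propagate distance d=6): x=-4.5000 theta=0.2500
After 4 (thin lens f=20): x=-4.5000 theta=0.4750
After 5 (propagate distance d=34): x=11.6500 theta=0.4750
After 6 (thin lens f=10): x=11.6500 theta=-0.6900
After 7 (propagate distance d=32 (to screen)): x=-10.4300 theta=-0.6900
Rounded to 4 decimal places: x = -10.4300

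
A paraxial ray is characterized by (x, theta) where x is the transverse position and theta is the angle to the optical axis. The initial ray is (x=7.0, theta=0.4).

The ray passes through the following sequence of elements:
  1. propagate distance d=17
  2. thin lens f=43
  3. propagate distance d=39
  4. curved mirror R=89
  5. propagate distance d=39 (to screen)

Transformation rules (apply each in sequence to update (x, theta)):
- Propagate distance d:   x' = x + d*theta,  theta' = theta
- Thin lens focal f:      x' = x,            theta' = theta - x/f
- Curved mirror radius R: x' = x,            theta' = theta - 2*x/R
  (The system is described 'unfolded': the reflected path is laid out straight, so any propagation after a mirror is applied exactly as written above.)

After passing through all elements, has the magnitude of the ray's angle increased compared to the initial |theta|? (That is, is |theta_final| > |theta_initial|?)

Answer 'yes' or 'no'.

Answer: no

Derivation:
Initial: x=7.0000 theta=0.4000
After 1 (propagate distance d=17): x=13.8000 theta=0.4000
After 2 (thin lens f=43): x=13.8000 theta=17/215 (≈0.0791)
After 3 (propagate distance d=39): x=726/43 (≈16.8837) theta=17/215 (≈0.0791)
After 4 (curved mirror R=89): x=726/43 (≈16.8837) theta=-5747/19135 (≈-0.3003)
After 5 (propagate distance d=39 (to screen)): x=98937/19135 (≈5.1705) theta=-5747/19135 (≈-0.3003)
|theta_initial|=0.4000 |theta_final|=5747/19135 (≈0.3003) -> not increased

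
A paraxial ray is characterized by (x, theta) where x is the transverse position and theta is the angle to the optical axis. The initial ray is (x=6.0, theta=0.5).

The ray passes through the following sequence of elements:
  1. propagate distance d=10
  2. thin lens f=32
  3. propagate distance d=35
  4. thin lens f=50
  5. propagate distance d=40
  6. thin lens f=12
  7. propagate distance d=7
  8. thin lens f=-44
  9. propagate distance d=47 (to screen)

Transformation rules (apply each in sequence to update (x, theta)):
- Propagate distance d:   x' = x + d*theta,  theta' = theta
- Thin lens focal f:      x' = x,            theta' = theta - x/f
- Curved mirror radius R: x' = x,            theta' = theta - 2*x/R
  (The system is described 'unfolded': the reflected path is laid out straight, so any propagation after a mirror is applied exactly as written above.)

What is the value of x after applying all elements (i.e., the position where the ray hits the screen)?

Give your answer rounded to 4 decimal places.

Answer: -39.7987

Derivation:
Initial: x=6.0000 theta=0.5000
After 1 (propagate distance d=10): x=11.0000 theta=0.5000
After 2 (thin lens f=32): x=11.0000 theta=5/32 (≈0.1563)
After 3 (propagate distance d=35): x=527/32 (≈16.4688) theta=5/32 (≈0.1563)
After 4 (thin lens f=50): x=527/32 (≈16.4688) theta=-277/1600 (≈-0.1731)
After 5 (propagate distance d=40): x=1527/160 (≈9.5438) theta=-277/1600 (≈-0.1731)
After 6 (thin lens f=12): x=1527/160 (≈9.5438) theta=-3099/3200 (≈-0.9684)
After 7 (propagate distance d=7): x=8847/3200 (≈2.7647) theta=-3099/3200 (≈-0.9684)
After 8 (thin lens f=-44): x=8847/3200 (≈2.7647) theta=-127509/140800 (≈-0.9056)
After 9 (propagate distance d=47 (to screen)): x=-1120731/28160 (≈-39.7987) theta=-127509/140800 (≈-0.9056)
Rounded to 4 decimal places: x = -39.7987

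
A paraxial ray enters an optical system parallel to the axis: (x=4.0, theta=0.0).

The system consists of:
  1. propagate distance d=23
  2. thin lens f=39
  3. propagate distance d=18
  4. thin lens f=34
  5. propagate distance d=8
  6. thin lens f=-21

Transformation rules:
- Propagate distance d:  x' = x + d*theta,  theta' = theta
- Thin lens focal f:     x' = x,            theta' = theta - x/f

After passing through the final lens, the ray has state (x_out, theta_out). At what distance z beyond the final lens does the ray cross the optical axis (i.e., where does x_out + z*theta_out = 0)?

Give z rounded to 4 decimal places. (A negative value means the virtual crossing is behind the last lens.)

Answer: 6.5312

Derivation:
Initial: x=4.0000 theta=0.0000
After 1 (propagate distance d=23): x=4.0000 theta=0.0000
After 2 (thin lens f=39): x=4.0000 theta=-4/39 (≈-0.1026)
After 3 (propagate distance d=18): x=28/13 (≈2.1538) theta=-4/39 (≈-0.1026)
After 4 (thin lens f=34): x=28/13 (≈2.1538) theta=-110/663 (≈-0.1659)
After 5 (propagate distance d=8): x=548/663 (≈0.8265) theta=-110/663 (≈-0.1659)
After 6 (thin lens f=-21): x=548/663 (≈0.8265) theta=-1762/13923 (≈-0.1266)
z_focus = -x_out/theta_out = -(548/663)/(-1762/13923) = 5754/881 ≈ 6.5312
Rounded to 4 decimal places: z = 6.5312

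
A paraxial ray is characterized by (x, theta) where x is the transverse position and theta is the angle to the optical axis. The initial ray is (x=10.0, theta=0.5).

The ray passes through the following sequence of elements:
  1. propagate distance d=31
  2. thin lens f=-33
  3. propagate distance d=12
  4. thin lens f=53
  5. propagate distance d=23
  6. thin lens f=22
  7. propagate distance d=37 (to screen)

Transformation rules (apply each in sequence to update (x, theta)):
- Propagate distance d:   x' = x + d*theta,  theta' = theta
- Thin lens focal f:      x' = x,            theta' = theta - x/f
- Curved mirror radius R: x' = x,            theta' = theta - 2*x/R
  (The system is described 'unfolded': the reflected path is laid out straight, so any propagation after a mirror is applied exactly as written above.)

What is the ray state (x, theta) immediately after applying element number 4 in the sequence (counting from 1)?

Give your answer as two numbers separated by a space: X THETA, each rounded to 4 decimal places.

Answer: 40.7727 0.5034

Derivation:
Initial: x=10.0000 theta=0.5000
After 1 (propagate distance d=31): x=25.5000 theta=0.5000
After 2 (thin lens f=-33): x=25.5000 theta=14/11 (≈1.2727)
After 3 (propagate distance d=12): x=897/22 (≈40.7727) theta=14/11 (≈1.2727)
After 4 (thin lens f=53): x=897/22 (≈40.7727) theta=587/1166 (≈0.5034)
Rounded to 4 decimal places: x = 40.7727, theta = 0.5034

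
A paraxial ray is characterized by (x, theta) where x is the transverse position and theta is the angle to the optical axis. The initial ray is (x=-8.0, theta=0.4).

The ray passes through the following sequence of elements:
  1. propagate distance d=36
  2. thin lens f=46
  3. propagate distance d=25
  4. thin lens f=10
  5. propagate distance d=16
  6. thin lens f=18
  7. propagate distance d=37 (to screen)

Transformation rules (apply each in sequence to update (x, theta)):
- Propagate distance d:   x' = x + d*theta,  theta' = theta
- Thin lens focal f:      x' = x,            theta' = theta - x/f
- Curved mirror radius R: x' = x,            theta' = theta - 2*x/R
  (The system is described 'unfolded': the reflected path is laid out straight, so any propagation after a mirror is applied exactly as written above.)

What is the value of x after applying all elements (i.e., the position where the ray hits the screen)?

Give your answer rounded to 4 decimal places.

Answer: -34.3803

Derivation:
Initial: x=-8.0000 theta=0.4000
After 1 (propagate distance d=36): x=6.4000 theta=0.4000
After 2 (thin lens f=46): x=6.4000 theta=6/23 (≈0.2609)
After 3 (propagate distance d=25): x=1486/115 (≈12.9217) theta=6/23 (≈0.2609)
After 4 (thin lens f=10): x=1486/115 (≈12.9217) theta=-593/575 (≈-1.0313)
After 5 (propagate distance d=16): x=-2058/575 (≈-3.5791) theta=-593/575 (≈-1.0313)
After 6 (thin lens f=18): x=-2058/575 (≈-3.5791) theta=-1436/1725 (≈-0.8325)
After 7 (propagate distance d=37 (to screen)): x=-59306/1725 (≈-34.3803) theta=-1436/1725 (≈-0.8325)
Rounded to 4 decimal places: x = -34.3803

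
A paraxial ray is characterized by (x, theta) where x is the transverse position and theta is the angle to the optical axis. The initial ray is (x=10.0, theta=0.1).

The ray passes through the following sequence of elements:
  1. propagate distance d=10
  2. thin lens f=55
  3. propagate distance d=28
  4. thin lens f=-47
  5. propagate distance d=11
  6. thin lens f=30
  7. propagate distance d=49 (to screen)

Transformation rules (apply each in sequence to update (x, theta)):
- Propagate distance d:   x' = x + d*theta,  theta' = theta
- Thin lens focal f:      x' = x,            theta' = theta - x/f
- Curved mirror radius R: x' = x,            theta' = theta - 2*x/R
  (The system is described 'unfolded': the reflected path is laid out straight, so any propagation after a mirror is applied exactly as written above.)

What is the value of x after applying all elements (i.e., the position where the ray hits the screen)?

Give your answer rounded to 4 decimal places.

Initial: x=10.0000 theta=0.1000
After 1 (propagate distance d=10): x=11.0000 theta=0.1000
After 2 (thin lens f=55): x=11.0000 theta=-0.1000
After 3 (propagate distance d=28): x=8.2000 theta=-0.1000
After 4 (thin lens f=-47): x=8.2000 theta=7/94 (≈0.0745)
After 5 (propagate distance d=11): x=4239/470 (≈9.0191) theta=7/94 (≈0.0745)
After 6 (thin lens f=30): x=4239/470 (≈9.0191) theta=-1063/4700 (≈-0.2262)
After 7 (propagate distance d=49 (to screen)): x=-9697/4700 (≈-2.0632) theta=-1063/4700 (≈-0.2262)
Rounded to 4 decimal places: x = -2.0632

Answer: -2.0632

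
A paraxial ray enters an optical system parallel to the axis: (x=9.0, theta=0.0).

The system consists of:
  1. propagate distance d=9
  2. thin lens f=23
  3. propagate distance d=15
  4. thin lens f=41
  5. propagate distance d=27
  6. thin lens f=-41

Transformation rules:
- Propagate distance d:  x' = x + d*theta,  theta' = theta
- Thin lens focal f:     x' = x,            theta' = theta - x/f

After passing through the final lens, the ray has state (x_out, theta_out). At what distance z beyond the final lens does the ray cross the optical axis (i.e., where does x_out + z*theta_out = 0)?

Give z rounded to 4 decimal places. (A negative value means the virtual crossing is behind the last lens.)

Answer: -13.5802

Derivation:
Initial: x=9.0000 theta=0.0000
After 1 (propagate distance d=9): x=9.0000 theta=0.0000
After 2 (thin lens f=23): x=9.0000 theta=-9/23 (≈-0.3913)
After 3 (propagate distance d=15): x=72/23 (≈3.1304) theta=-9/23 (≈-0.3913)
After 4 (thin lens f=41): x=72/23 (≈3.1304) theta=-441/943 (≈-0.4677)
After 5 (propagate distance d=27): x=-8955/943 (≈-9.4963) theta=-441/943 (≈-0.4677)
After 6 (thin lens f=-41): x=-8955/943 (≈-9.4963) theta=-27036/38663 (≈-0.6993)
z_focus = -x_out/theta_out = -(-8955/943)/(-27036/38663) = -40795/3004 ≈ -13.5802
Rounded to 4 decimal places: z = -13.5802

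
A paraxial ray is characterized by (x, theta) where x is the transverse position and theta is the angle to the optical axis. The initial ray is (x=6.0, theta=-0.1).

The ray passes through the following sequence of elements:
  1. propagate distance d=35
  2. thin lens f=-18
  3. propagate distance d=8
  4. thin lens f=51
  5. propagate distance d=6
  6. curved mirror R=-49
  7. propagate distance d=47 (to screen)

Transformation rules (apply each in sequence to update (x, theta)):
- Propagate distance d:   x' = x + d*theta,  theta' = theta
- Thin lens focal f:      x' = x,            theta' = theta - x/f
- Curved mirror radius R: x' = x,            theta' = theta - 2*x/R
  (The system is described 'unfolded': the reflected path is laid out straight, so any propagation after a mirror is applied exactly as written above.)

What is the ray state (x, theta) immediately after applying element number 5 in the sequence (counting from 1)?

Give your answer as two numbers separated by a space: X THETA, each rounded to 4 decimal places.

Initial: x=6.0000 theta=-0.1000
After 1 (propagate distance d=35): x=2.5000 theta=-0.1000
After 2 (thin lens f=-18): x=2.5000 theta=7/180 (≈0.0389)
After 3 (propagate distance d=8): x=253/90 (≈2.8111) theta=7/180 (≈0.0389)
After 4 (thin lens f=51): x=253/90 (≈2.8111) theta=-149/9180 (≈-0.0162)
After 5 (propagate distance d=6): x=692/255 (≈2.7137) theta=-149/9180 (≈-0.0162)
Rounded to 4 decimal places: x = 2.7137, theta = -0.0162

Answer: 2.7137 -0.0162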